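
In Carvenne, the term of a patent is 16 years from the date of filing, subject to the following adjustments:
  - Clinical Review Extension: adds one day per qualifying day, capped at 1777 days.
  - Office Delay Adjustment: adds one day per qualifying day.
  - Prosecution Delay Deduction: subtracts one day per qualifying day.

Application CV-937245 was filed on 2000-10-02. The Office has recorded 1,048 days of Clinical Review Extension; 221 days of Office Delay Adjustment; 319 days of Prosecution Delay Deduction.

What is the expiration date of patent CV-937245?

May 10, 2019

Base term: filing date + 16 years → 2 October 2016.
Clinical Review Extension: 1048 days (within the 1777-day cap) → +1048 days → 16 August 2019.
Office Delay Adjustment: +221 days → 24 March 2020.
Prosecution Delay Deduction: −319 days → 10 May 2019.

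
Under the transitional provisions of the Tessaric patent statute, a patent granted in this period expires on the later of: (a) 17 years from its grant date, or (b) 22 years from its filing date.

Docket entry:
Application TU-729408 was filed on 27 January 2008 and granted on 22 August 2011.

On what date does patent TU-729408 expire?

2030-01-27

(a) grant + 17 years → 22 August 2028.
(b) filing + 22 years → 27 January 2030.
Later of the two: 27 January 2030.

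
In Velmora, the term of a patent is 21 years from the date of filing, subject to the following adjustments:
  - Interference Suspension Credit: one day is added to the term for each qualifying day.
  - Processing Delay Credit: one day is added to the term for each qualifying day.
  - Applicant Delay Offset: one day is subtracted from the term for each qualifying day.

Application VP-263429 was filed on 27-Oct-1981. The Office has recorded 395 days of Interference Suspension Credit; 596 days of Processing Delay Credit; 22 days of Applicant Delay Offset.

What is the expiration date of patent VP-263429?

2005-06-22

Base term: filing date + 21 years → 27 October 2002.
Interference Suspension Credit: +395 days → 26 November 2003.
Processing Delay Credit: +596 days → 14 July 2005.
Applicant Delay Offset: −22 days → 22 June 2005.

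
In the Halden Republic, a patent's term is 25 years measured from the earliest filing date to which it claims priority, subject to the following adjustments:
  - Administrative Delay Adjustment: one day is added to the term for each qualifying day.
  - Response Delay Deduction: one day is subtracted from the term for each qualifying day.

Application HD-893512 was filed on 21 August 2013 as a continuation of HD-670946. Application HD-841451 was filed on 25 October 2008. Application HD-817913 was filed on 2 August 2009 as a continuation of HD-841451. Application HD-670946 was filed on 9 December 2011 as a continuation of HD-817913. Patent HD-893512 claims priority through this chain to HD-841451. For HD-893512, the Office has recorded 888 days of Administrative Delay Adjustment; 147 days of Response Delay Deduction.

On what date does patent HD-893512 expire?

November 5, 2035

Earliest priority filing: 25 October 2008.
Base term: 25 October 2008 + 25 years → 25 October 2033.
Administrative Delay Adjustment: +888 days → 31 March 2036.
Response Delay Deduction: −147 days → 5 November 2035.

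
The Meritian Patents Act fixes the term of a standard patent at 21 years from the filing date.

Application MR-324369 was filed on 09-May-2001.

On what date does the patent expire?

Filing date + 21 years → 9 May 2022.

2022-05-09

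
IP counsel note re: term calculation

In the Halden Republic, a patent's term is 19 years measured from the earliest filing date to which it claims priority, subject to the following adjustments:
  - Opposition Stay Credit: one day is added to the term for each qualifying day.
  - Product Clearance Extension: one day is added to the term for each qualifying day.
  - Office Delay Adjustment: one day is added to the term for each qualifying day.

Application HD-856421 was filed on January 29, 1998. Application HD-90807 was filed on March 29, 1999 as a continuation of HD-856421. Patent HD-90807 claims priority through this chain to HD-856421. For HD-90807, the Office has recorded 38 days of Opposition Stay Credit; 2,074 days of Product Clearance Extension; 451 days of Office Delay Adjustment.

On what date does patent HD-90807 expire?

Earliest priority filing: 29 January 1998.
Base term: 29 January 1998 + 19 years → 29 January 2017.
Opposition Stay Credit: +38 days → 8 March 2017.
Product Clearance Extension: +2074 days → 11 November 2022.
Office Delay Adjustment: +451 days → 5 February 2024.

February 5, 2024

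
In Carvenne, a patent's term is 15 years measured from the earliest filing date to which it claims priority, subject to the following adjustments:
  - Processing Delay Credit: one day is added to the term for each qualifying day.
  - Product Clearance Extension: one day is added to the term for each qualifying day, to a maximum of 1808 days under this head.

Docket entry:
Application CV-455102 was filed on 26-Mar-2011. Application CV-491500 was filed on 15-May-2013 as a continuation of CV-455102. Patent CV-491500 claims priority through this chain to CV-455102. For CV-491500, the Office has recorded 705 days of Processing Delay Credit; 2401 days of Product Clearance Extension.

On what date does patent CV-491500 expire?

Earliest priority filing: 26 March 2011.
Base term: 26 March 2011 + 15 years → 26 March 2026.
Processing Delay Credit: +705 days → 29 February 2028.
Product Clearance Extension: 2401 days claimed exceeds the 1808-day cap, so +1808 days → 10 February 2033.

2033-02-10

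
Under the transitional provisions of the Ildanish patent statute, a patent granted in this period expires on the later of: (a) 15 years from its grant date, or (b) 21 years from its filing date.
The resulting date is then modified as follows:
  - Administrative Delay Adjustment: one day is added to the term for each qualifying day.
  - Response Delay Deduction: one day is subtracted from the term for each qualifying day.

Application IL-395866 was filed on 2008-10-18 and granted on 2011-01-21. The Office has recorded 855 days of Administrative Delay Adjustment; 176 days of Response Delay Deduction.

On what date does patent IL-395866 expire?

(a) grant + 15 years → 21 January 2026.
(b) filing + 21 years → 18 October 2029.
Later of the two: 18 October 2029.
Administrative Delay Adjustment: +855 days → 20 February 2032.
Response Delay Deduction: −176 days → 28 August 2031.

2031-08-28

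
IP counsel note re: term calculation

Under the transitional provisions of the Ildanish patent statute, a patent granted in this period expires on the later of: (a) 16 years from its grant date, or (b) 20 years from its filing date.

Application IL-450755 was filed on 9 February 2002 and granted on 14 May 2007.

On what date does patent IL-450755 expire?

2023-05-14

(a) grant + 16 years → 14 May 2023.
(b) filing + 20 years → 9 February 2022.
Later of the two: 14 May 2023.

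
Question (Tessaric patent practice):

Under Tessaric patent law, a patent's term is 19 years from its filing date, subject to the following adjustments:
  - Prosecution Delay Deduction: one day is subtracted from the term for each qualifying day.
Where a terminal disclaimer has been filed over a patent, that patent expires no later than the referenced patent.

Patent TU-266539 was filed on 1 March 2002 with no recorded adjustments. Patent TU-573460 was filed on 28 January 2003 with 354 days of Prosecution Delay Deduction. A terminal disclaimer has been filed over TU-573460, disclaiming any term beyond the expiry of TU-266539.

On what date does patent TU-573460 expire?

February 8, 2021

Natural term of TU-573460:
  Base: filing + 19 years → 28 January 2022.
  Prosecution Delay Deduction: −354 days → 8 February 2021.
Expiry of referenced patent TU-266539:
  Base: filing + 19 years → 1 March 2021.
Terminal disclaimer: TU-573460 expires on the earlier of 8 February 2021 and 1 March 2021.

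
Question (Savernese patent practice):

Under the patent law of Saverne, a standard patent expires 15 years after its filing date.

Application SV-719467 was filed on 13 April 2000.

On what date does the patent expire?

Filing date + 15 years → 13 April 2015.

2015-04-13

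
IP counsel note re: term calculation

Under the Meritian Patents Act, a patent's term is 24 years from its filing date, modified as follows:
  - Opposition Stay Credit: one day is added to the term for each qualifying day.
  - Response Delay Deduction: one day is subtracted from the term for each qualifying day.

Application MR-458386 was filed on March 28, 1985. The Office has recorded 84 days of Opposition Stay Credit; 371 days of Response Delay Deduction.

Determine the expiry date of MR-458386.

Base term: filing date + 24 years → 28 March 2009.
Opposition Stay Credit: +84 days → 20 June 2009.
Response Delay Deduction: −371 days → 14 June 2008.

June 14, 2008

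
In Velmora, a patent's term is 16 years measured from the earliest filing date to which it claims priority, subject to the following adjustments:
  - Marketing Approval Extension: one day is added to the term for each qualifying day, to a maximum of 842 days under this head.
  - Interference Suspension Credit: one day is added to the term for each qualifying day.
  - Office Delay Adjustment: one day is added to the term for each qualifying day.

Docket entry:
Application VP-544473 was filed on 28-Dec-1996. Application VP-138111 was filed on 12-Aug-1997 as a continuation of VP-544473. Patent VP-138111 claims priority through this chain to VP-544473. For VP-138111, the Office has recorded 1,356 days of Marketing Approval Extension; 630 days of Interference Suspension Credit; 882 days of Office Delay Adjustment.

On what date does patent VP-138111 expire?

2019-06-09

Earliest priority filing: 28 December 1996.
Base term: 28 December 1996 + 16 years → 28 December 2012.
Marketing Approval Extension: 1356 days claimed exceeds the 842-day cap, so +842 days → 19 April 2015.
Interference Suspension Credit: +630 days → 8 January 2017.
Office Delay Adjustment: +882 days → 9 June 2019.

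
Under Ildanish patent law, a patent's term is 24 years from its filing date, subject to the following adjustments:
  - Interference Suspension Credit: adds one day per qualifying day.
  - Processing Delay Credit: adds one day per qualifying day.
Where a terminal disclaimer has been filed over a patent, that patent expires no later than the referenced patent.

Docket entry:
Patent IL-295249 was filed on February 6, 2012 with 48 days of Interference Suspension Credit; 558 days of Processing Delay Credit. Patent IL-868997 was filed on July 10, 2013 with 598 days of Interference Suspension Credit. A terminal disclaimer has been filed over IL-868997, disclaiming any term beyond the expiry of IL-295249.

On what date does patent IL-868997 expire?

2037-10-04

Natural term of IL-868997:
  Base: filing + 24 years → 10 July 2037.
  Interference Suspension Credit: +598 days → 28 February 2039.
Expiry of referenced patent IL-295249:
  Base: filing + 24 years → 6 February 2036.
  Interference Suspension Credit: +48 days → 25 March 2036.
  Processing Delay Credit: +558 days → 4 October 2037.
Terminal disclaimer: IL-868997 expires on the earlier of 28 February 2039 and 4 October 2037.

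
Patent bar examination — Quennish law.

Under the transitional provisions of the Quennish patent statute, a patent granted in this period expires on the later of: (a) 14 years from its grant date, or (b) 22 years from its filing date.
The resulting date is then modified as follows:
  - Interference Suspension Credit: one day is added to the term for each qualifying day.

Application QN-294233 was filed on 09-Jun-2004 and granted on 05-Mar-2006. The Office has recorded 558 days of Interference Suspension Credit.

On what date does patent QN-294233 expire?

(a) grant + 14 years → 5 March 2020.
(b) filing + 22 years → 9 June 2026.
Later of the two: 9 June 2026.
Interference Suspension Credit: +558 days → 19 December 2027.

2027-12-19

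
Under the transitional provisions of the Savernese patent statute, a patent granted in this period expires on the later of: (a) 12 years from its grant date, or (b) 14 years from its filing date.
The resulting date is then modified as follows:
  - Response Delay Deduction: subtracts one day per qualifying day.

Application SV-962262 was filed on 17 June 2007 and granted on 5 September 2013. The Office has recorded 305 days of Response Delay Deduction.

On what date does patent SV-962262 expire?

(a) grant + 12 years → 5 September 2025.
(b) filing + 14 years → 17 June 2021.
Later of the two: 5 September 2025.
Response Delay Deduction: −305 days → 4 November 2024.

November 4, 2024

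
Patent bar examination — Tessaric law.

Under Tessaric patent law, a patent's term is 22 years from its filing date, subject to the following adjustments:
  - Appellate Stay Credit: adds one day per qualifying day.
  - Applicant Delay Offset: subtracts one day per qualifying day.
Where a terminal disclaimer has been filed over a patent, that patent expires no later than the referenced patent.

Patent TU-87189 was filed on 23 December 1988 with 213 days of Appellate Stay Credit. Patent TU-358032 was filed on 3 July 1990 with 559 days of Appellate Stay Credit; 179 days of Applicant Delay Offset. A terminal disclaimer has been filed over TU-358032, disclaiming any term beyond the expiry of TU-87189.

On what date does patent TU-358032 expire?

2011-07-24

Natural term of TU-358032:
  Base: filing + 22 years → 3 July 2012.
  Appellate Stay Credit: +559 days → 13 January 2014.
  Applicant Delay Offset: −179 days → 18 July 2013.
Expiry of referenced patent TU-87189:
  Base: filing + 22 years → 23 December 2010.
  Appellate Stay Credit: +213 days → 24 July 2011.
Terminal disclaimer: TU-358032 expires on the earlier of 18 July 2013 and 24 July 2011.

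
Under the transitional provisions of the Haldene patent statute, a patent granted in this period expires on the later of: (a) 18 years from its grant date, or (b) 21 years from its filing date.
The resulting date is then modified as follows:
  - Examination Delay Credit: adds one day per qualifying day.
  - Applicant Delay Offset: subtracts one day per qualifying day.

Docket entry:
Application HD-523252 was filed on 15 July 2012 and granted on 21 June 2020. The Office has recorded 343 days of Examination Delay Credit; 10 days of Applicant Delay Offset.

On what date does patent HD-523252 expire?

(a) grant + 18 years → 21 June 2038.
(b) filing + 21 years → 15 July 2033.
Later of the two: 21 June 2038.
Examination Delay Credit: +343 days → 30 May 2039.
Applicant Delay Offset: −10 days → 20 May 2039.

2039-05-20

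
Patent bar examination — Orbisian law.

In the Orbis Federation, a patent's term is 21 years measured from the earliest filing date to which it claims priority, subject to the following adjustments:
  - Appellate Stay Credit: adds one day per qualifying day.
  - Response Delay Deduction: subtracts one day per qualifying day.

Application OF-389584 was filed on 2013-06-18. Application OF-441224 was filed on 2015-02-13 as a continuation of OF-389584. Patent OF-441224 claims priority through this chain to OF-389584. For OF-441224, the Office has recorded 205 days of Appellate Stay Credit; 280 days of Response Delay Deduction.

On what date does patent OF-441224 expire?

Earliest priority filing: 18 June 2013.
Base term: 18 June 2013 + 21 years → 18 June 2034.
Appellate Stay Credit: +205 days → 9 January 2035.
Response Delay Deduction: −280 days → 4 April 2034.

April 4, 2034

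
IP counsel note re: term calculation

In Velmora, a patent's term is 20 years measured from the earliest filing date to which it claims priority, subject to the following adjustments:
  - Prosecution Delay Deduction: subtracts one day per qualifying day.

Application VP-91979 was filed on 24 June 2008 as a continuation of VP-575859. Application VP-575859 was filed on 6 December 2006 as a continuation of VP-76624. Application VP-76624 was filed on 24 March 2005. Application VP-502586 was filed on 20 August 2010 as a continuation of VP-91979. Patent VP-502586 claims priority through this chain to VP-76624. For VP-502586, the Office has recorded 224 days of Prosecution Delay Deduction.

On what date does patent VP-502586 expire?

2024-08-12

Earliest priority filing: 24 March 2005.
Base term: 24 March 2005 + 20 years → 24 March 2025.
Prosecution Delay Deduction: −224 days → 12 August 2024.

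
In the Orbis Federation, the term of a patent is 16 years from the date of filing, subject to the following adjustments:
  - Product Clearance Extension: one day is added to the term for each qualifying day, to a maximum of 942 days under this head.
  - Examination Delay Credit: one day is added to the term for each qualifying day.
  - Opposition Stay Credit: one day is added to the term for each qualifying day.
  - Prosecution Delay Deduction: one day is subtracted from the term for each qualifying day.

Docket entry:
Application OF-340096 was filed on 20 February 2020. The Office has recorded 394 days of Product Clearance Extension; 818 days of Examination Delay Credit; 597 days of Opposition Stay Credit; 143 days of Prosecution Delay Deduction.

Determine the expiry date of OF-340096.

Base term: filing date + 16 years → 20 February 2036.
Product Clearance Extension: 394 days (within the 942-day cap) → +394 days → 20 March 2037.
Examination Delay Credit: +818 days → 16 June 2039.
Opposition Stay Credit: +597 days → 2 February 2041.
Prosecution Delay Deduction: −143 days → 12 September 2040.

2040-09-12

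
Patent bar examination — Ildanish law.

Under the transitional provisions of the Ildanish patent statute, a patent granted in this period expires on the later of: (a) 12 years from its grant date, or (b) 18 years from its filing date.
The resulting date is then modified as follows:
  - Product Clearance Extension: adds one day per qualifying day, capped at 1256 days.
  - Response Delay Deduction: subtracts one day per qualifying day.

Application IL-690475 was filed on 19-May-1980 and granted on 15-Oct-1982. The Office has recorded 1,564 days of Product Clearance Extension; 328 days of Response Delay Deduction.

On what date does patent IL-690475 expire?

December 2, 2000

(a) grant + 12 years → 15 October 1994.
(b) filing + 18 years → 19 May 1998.
Later of the two: 19 May 1998.
Product Clearance Extension: 1564 days claimed exceeds the 1256-day cap, so +1256 days → 26 October 2001.
Response Delay Deduction: −328 days → 2 December 2000.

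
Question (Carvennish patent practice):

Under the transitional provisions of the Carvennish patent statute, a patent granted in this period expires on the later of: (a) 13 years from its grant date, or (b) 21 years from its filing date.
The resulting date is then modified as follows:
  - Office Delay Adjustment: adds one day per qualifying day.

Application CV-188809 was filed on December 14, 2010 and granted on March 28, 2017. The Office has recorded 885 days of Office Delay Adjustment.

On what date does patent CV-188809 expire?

2034-05-17

(a) grant + 13 years → 28 March 2030.
(b) filing + 21 years → 14 December 2031.
Later of the two: 14 December 2031.
Office Delay Adjustment: +885 days → 17 May 2034.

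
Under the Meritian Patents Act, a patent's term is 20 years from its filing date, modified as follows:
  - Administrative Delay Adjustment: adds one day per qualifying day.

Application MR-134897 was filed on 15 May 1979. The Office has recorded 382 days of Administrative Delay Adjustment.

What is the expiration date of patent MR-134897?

Base term: filing date + 20 years → 15 May 1999.
Administrative Delay Adjustment: +382 days → 31 May 2000.

2000-05-31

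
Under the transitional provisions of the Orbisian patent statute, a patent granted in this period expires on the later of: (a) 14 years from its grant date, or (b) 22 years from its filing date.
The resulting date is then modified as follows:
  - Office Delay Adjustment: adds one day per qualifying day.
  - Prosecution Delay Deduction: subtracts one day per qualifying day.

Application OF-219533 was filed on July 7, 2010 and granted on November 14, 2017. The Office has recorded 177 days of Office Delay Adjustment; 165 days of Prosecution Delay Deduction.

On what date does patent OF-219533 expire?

July 19, 2032

(a) grant + 14 years → 14 November 2031.
(b) filing + 22 years → 7 July 2032.
Later of the two: 7 July 2032.
Office Delay Adjustment: +177 days → 31 December 2032.
Prosecution Delay Deduction: −165 days → 19 July 2032.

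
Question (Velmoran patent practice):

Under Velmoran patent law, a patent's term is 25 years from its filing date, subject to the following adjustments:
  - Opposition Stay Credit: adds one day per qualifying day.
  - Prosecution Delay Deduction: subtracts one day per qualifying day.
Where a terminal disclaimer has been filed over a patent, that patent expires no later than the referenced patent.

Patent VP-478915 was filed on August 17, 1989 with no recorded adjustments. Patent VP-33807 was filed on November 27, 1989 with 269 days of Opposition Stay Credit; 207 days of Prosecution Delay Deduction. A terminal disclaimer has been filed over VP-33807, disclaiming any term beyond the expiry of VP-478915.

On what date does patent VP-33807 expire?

Natural term of VP-33807:
  Base: filing + 25 years → 27 November 2014.
  Opposition Stay Credit: +269 days → 23 August 2015.
  Prosecution Delay Deduction: −207 days → 28 January 2015.
Expiry of referenced patent VP-478915:
  Base: filing + 25 years → 17 August 2014.
Terminal disclaimer: VP-33807 expires on the earlier of 28 January 2015 and 17 August 2014.

2014-08-17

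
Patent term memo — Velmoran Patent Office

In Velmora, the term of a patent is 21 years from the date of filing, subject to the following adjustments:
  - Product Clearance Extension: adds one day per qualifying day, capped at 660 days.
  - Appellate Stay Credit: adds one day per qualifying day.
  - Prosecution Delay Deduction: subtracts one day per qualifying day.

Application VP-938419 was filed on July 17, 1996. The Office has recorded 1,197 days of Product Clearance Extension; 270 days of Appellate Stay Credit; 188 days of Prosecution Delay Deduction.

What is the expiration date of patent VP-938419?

July 29, 2019

Base term: filing date + 21 years → 17 July 2017.
Product Clearance Extension: 1197 days claimed exceeds the 660-day cap, so +660 days → 8 May 2019.
Appellate Stay Credit: +270 days → 2 February 2020.
Prosecution Delay Deduction: −188 days → 29 July 2019.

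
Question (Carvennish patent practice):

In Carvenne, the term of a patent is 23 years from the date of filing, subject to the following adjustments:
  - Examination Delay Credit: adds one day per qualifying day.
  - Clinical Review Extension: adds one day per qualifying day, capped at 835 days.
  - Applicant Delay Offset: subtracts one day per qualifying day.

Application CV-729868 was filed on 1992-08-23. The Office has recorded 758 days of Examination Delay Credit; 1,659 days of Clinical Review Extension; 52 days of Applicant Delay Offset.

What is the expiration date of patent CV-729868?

November 11, 2019

Base term: filing date + 23 years → 23 August 2015.
Examination Delay Credit: +758 days → 19 September 2017.
Clinical Review Extension: 1659 days claimed exceeds the 835-day cap, so +835 days → 2 January 2020.
Applicant Delay Offset: −52 days → 11 November 2019.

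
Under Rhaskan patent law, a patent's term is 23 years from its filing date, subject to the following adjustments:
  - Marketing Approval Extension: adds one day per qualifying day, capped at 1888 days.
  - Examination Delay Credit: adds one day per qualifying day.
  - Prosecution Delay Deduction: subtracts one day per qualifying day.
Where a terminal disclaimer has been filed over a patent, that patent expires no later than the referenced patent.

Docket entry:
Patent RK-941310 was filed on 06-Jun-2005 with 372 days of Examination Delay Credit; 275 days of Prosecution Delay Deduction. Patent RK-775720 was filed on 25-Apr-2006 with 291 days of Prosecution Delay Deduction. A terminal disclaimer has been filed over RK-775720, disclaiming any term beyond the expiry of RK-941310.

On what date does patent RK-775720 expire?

July 8, 2028

Natural term of RK-775720:
  Base: filing + 23 years → 25 April 2029.
  Prosecution Delay Deduction: −291 days → 8 July 2028.
Expiry of referenced patent RK-941310:
  Base: filing + 23 years → 6 June 2028.
  Examination Delay Credit: +372 days → 13 June 2029.
  Prosecution Delay Deduction: −275 days → 11 September 2028.
Terminal disclaimer: RK-775720 expires on the earlier of 8 July 2028 and 11 September 2028.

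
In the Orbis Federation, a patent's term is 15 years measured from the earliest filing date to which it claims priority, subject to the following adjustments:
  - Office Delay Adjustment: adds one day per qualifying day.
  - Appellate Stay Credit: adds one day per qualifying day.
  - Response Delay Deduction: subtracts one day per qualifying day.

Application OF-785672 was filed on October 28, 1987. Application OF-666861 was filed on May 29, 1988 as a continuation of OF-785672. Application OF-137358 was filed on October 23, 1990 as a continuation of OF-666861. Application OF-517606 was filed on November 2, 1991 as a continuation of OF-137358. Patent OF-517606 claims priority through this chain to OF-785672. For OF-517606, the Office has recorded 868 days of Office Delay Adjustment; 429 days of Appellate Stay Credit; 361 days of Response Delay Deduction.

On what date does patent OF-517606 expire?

2005-05-21

Earliest priority filing: 28 October 1987.
Base term: 28 October 1987 + 15 years → 28 October 2002.
Office Delay Adjustment: +868 days → 14 March 2005.
Appellate Stay Credit: +429 days → 17 May 2006.
Response Delay Deduction: −361 days → 21 May 2005.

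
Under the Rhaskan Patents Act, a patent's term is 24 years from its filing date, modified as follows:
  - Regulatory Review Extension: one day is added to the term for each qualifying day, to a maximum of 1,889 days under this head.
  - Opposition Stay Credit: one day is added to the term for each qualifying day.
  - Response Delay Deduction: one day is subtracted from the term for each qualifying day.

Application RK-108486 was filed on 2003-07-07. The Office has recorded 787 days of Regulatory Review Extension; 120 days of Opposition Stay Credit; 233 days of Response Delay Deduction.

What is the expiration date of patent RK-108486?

May 11, 2029

Base term: filing date + 24 years → 7 July 2027.
Regulatory Review Extension: 787 days (within the 1889-day cap) → +787 days → 1 September 2029.
Opposition Stay Credit: +120 days → 30 December 2029.
Response Delay Deduction: −233 days → 11 May 2029.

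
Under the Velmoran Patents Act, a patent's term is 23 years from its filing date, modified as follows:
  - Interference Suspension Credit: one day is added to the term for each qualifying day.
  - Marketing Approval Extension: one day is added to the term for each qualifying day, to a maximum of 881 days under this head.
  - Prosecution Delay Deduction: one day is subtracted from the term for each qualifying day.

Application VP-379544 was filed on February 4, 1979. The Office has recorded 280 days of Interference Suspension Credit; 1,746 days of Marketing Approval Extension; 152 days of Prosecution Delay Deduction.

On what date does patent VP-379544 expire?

2004-11-09

Base term: filing date + 23 years → 4 February 2002.
Interference Suspension Credit: +280 days → 11 November 2002.
Marketing Approval Extension: 1746 days claimed exceeds the 881-day cap, so +881 days → 10 April 2005.
Prosecution Delay Deduction: −152 days → 9 November 2004.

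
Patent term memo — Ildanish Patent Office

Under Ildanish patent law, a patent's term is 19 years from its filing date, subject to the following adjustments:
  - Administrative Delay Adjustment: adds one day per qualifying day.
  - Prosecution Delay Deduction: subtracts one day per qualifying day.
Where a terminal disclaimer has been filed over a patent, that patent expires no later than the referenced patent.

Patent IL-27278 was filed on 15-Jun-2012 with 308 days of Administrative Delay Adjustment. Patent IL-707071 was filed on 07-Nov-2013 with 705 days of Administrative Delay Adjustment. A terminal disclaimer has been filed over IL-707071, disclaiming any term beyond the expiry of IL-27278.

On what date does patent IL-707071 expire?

April 18, 2032

Natural term of IL-707071:
  Base: filing + 19 years → 7 November 2032.
  Administrative Delay Adjustment: +705 days → 13 October 2034.
Expiry of referenced patent IL-27278:
  Base: filing + 19 years → 15 June 2031.
  Administrative Delay Adjustment: +308 days → 18 April 2032.
Terminal disclaimer: IL-707071 expires on the earlier of 13 October 2034 and 18 April 2032.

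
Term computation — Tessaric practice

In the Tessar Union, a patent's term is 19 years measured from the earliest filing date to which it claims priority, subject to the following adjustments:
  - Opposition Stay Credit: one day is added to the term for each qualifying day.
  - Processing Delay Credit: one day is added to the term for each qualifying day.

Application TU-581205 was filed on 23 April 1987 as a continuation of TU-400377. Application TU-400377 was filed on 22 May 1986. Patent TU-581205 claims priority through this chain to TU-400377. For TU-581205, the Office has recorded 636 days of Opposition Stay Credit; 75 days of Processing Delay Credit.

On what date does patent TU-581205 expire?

Earliest priority filing: 22 May 1986.
Base term: 22 May 1986 + 19 years → 22 May 2005.
Opposition Stay Credit: +636 days → 17 February 2007.
Processing Delay Credit: +75 days → 3 May 2007.

May 3, 2007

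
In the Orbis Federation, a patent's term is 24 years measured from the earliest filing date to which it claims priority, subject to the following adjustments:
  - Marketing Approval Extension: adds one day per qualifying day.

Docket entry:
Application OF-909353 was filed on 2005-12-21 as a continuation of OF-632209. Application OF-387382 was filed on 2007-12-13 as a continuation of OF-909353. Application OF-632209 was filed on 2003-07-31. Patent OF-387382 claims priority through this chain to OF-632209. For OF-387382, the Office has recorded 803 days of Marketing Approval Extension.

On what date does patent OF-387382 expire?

Earliest priority filing: 31 July 2003.
Base term: 31 July 2003 + 24 years → 31 July 2027.
Marketing Approval Extension: +803 days → 11 October 2029.

October 11, 2029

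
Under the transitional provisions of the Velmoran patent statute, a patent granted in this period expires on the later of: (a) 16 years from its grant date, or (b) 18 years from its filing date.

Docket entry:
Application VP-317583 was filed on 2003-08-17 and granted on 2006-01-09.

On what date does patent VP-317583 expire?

2022-01-09

(a) grant + 16 years → 9 January 2022.
(b) filing + 18 years → 17 August 2021.
Later of the two: 9 January 2022.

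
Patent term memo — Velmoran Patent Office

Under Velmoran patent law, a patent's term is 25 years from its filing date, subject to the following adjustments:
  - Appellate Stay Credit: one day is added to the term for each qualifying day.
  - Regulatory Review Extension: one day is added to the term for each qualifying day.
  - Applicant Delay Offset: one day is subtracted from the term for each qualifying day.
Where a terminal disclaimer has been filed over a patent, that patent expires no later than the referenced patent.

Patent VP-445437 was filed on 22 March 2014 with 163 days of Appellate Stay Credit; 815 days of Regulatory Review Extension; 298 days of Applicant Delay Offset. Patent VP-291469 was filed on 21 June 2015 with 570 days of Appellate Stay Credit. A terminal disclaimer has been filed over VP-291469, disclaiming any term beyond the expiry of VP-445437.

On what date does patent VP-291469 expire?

2041-01-30

Natural term of VP-291469:
  Base: filing + 25 years → 21 June 2040.
  Appellate Stay Credit: +570 days → 12 January 2042.
Expiry of referenced patent VP-445437:
  Base: filing + 25 years → 22 March 2039.
  Appellate Stay Credit: +163 days → 1 September 2039.
  Regulatory Review Extension: +815 days → 24 November 2041.
  Applicant Delay Offset: −298 days → 30 January 2041.
Terminal disclaimer: VP-291469 expires on the earlier of 12 January 2042 and 30 January 2041.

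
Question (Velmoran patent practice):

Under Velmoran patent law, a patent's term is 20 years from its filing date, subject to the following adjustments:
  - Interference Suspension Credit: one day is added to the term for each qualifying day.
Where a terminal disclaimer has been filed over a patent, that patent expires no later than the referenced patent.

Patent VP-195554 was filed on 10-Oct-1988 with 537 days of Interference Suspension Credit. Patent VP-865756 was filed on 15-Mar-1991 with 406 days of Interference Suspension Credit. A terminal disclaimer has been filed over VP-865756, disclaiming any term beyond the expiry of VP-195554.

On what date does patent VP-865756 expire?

Natural term of VP-865756:
  Base: filing + 20 years → 15 March 2011.
  Interference Suspension Credit: +406 days → 24 April 2012.
Expiry of referenced patent VP-195554:
  Base: filing + 20 years → 10 October 2008.
  Interference Suspension Credit: +537 days → 31 March 2010.
Terminal disclaimer: VP-865756 expires on the earlier of 24 April 2012 and 31 March 2010.

2010-03-31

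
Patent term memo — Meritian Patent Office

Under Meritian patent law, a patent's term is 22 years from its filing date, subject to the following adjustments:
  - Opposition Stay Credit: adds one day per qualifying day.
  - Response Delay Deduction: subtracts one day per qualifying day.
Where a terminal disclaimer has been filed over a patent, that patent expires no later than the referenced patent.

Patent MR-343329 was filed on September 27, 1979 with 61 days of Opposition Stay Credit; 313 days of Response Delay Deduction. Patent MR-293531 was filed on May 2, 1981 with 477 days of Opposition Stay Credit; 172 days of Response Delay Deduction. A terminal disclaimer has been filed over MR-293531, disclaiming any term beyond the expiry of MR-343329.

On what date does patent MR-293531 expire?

January 18, 2001

Natural term of MR-293531:
  Base: filing + 22 years → 2 May 2003.
  Opposition Stay Credit: +477 days → 21 August 2004.
  Response Delay Deduction: −172 days → 2 March 2004.
Expiry of referenced patent MR-343329:
  Base: filing + 22 years → 27 September 2001.
  Opposition Stay Credit: +61 days → 27 November 2001.
  Response Delay Deduction: −313 days → 18 January 2001.
Terminal disclaimer: MR-293531 expires on the earlier of 2 March 2004 and 18 January 2001.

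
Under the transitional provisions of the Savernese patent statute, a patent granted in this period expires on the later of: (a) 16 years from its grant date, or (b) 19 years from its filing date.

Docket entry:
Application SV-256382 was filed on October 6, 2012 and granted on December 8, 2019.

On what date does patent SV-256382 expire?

2035-12-08

(a) grant + 16 years → 8 December 2035.
(b) filing + 19 years → 6 October 2031.
Later of the two: 8 December 2035.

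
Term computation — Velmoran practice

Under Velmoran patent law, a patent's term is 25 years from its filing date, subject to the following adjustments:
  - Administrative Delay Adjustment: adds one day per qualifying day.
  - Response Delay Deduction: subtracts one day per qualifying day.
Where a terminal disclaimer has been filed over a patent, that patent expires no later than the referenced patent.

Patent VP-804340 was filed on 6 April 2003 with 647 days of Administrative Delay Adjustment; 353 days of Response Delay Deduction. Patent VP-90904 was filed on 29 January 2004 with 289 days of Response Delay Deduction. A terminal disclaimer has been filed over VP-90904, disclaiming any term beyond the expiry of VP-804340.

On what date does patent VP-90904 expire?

April 15, 2028

Natural term of VP-90904:
  Base: filing + 25 years → 29 January 2029.
  Response Delay Deduction: −289 days → 15 April 2028.
Expiry of referenced patent VP-804340:
  Base: filing + 25 years → 6 April 2028.
  Administrative Delay Adjustment: +647 days → 13 January 2030.
  Response Delay Deduction: −353 days → 25 January 2029.
Terminal disclaimer: VP-90904 expires on the earlier of 15 April 2028 and 25 January 2029.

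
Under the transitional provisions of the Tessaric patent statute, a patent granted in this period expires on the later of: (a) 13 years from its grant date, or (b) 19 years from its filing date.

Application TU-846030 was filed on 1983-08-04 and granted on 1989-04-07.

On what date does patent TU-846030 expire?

August 4, 2002

(a) grant + 13 years → 7 April 2002.
(b) filing + 19 years → 4 August 2002.
Later of the two: 4 August 2002.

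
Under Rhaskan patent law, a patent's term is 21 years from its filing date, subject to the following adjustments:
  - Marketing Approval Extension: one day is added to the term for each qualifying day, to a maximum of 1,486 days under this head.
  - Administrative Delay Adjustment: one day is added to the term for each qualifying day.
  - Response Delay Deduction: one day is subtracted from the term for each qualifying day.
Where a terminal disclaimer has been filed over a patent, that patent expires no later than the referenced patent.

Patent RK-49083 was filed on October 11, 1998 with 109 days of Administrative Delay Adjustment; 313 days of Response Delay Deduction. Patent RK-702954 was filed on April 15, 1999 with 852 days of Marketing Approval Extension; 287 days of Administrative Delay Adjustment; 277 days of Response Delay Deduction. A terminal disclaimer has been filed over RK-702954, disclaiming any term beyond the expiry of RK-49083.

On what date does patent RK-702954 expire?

March 21, 2019

Natural term of RK-702954:
  Base: filing + 21 years → 15 April 2020.
  Marketing Approval Extension: 852 days (within the 1486-day cap) → +852 days → 15 August 2022.
  Administrative Delay Adjustment: +287 days → 29 May 2023.
  Response Delay Deduction: −277 days → 25 August 2022.
Expiry of referenced patent RK-49083:
  Base: filing + 21 years → 11 October 2019.
  Administrative Delay Adjustment: +109 days → 28 January 2020.
  Response Delay Deduction: −313 days → 21 March 2019.
Terminal disclaimer: RK-702954 expires on the earlier of 25 August 2022 and 21 March 2019.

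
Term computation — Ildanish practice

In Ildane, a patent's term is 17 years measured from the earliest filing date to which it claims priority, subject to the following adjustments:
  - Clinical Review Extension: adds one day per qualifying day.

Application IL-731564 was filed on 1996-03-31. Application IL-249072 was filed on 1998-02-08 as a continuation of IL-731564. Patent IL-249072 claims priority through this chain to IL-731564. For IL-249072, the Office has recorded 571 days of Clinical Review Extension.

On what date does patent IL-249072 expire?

2014-10-23

Earliest priority filing: 31 March 1996.
Base term: 31 March 1996 + 17 years → 31 March 2013.
Clinical Review Extension: +571 days → 23 October 2014.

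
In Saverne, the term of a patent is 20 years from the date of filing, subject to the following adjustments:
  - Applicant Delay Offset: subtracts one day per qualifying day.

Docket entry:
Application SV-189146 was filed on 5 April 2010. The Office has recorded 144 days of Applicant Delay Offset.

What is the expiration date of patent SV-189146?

November 12, 2029

Base term: filing date + 20 years → 5 April 2030.
Applicant Delay Offset: −144 days → 12 November 2029.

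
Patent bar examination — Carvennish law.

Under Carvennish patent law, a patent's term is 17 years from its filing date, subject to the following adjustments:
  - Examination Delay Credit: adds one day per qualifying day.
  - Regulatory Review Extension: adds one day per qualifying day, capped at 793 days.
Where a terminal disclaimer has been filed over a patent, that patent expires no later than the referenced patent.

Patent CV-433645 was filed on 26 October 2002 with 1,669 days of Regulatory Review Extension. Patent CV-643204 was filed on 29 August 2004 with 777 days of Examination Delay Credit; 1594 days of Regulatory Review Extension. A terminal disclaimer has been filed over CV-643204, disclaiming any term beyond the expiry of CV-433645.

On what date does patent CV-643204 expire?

Natural term of CV-643204:
  Base: filing + 17 years → 29 August 2021.
  Examination Delay Credit: +777 days → 15 October 2023.
  Regulatory Review Extension: 1594 days claimed exceeds the 793-day cap, so +793 days → 16 December 2025.
Expiry of referenced patent CV-433645:
  Base: filing + 17 years → 26 October 2019.
  Regulatory Review Extension: 1669 days claimed exceeds the 793-day cap, so +793 days → 27 December 2021.
Terminal disclaimer: CV-643204 expires on the earlier of 16 December 2025 and 27 December 2021.

December 27, 2021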